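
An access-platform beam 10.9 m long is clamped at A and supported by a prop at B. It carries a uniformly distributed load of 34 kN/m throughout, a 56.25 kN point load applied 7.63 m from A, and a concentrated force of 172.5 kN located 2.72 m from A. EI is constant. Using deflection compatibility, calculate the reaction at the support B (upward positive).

R_B = 185.4 kN

Release the roller at B. Primary structure: cantilever fixed at A.
Deflection at B on the released cantilever, summing each load's contribution:
  UDL 34: wL⁴/(8EI) = 59992/EI
  point load 56.25 at a = 7.63: Pa²(3L − a)/(6EI) = 13683/EI
  point load 172.5 at a = 2.72: Pa²(3L − a)/(6EI) = 6377/EI
  δ_0 = 80052/EI
Flexibility coefficient — unit upward force at B: δ_{BB} = L³/(3EI) = 431.7/EI.
The prop prevents deflection at B: R_B = δ_0/δ_{BB} = 80052/431.7 = 185.4 kN.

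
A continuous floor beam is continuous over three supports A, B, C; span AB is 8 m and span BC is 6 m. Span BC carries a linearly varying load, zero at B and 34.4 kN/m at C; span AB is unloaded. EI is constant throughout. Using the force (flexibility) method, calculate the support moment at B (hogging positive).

Release continuity at B by inserting a hinge; the redundant is the internal moment M_B. The primary structure is two simply-supported spans AB and BC.
Discontinuity in slope at B on the released structure — sum the simple-span end rotations:
  span BC: triangular load, peak 34.4: 7w₀L³/(360EI) = 144.5/EI
  relative rotation θ_0 = (0 + 144.5)/EI = 144.5/EI
A unit hogging moment at B produces rotation L₁/(3EI) + L₂/(3EI) = 4.667/EI.
Compatibility: M_B·(L₁+L₂)/(3EI) = θ_0, giving M_B = 30.96 kN·m (hogging).

M_B = 30.96 kN·m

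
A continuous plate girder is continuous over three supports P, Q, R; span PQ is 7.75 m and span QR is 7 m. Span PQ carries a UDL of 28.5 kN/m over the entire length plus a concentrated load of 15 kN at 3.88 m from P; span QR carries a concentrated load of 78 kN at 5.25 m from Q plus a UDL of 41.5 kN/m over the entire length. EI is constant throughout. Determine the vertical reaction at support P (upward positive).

R_P = 82.46 kN

Take M_Q as the redundant. Released structure: two simple spans PQ and QR with a hinge at Q.
Rotations at Q on the released spans (each span's end-slope, ×1/EI):
  span PQ: UDL 28.5: wL³/(24EI) = 552.8/EI
  span PQ: point load 15 at a = 3.88: Pab(L + a)/(6LEI) = 56.33/EI
  span QR: point load 78 at a = 5.25: Pab(L + b)/(6LEI) = 149.3/EI
  span QR: UDL 41.5: wL³/(24EI) = 593.1/EI
  relative rotation θ_0 = (609.1 + 742.4)/EI = 1351/EI
A unit hogging moment at Q produces rotation L₁/(3EI) + L₂/(3EI) = 4.917/EI.
Slope continuity at Q: θ_0 = M_Q·4.917/EI, so M_Q = 1351/4.917 = 274.9 kN·m (hogging).
Span PQ, ΣM about P with M_Q applied at Q: R_Q^{PQ}·7.75 = 914.1 + 274.9, so R_Q^{PQ} = 153.4 kN and R_P = 235.9 − 153.4 = 82.46 kN.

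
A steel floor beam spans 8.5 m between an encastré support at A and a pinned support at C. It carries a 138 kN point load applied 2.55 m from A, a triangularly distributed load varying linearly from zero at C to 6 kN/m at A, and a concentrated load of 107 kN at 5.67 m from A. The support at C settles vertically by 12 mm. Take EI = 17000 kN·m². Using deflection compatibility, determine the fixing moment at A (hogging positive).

M_A = 381.4 kN·m

Choose R_C as the redundant. The primary structure is the cantilever fixed at A.
Deflection at C on the released cantilever, summing each load's contribution:
  point load 138 at a = 2.55: Pa²(3L − a)/(6EI) = 3432/EI
  triangular load, peak 6 at the fixed end: w₀L⁴/(30EI) = 1044/EI
  point load 107 at a = 5.67: Pa²(3L − a)/(6EI) = 11369/EI
  δ_0 = 15845/EI
Tip deflection under a unit load at C: L³/(3EI) = 204.7/EI.
With EI = 17000 kN·m²: δ_0 = 0.93208 m and δ_{CC} = 0.012042 m/kN.
Compatibility — the beam at C must follow the support down by 0.012 m: δ_0 − R_C·δ_{CC} = 0.012, so R_C = (0.93208 − 0.012)/0.012042 = 76.41 kN.
Moment equilibrium about A: M_A = Σ(load moments about A) − R_C·L = 1031 − 76.41×8.5 = 381.4 kN·m.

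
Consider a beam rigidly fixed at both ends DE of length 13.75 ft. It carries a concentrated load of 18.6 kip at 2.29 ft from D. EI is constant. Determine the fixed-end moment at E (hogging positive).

M_E = 5.912 kip·ft

Release both end moments; the primary structure is a simply-supported span DE with redundants M_D and M_E.
On the primary (simply-supported) span, the end slopes from the loading are:
  at D: point load 18.6 at a = 2.29: Pab(L + b)/(6LEI) = 149.2/EI
  at E: point load 18.6 at a = 2.29: Pab(L + a)/(6LEI) = 94.9/EI
  θ_D0 = 149.2/EI,  θ_E0 = 94.9/EI
Flexibility coefficients: a unit moment at one end gives L/(3EI) there and L/(6EI) at the far end, so f₁₁ = f₂₂ = 4.583/EI and f₁₂ = f₂₁ = 2.292/EI.
Compatibility — zero rotation at each built-in end:
  4.583 M_D + 2.292 M_E = 149.2
  2.292 M_D + 4.583 M_E = 94.9
Solving the pair gives M_D = 29.59 kip·ft and M_E = 5.912 kip·ft (hogging).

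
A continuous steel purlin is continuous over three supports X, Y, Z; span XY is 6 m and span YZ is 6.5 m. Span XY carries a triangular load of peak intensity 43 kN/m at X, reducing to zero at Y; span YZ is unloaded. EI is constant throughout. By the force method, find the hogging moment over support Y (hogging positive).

Take M_Y as the redundant. Released structure: two simple spans XY and YZ with a hinge at Y.
End slopes at the hinge Y, treating each span as simply supported:
  span XY: triangular load, peak 43: 7w₀L³/(360EI) = 180.6/EI
  relative rotation θ_0 = (180.6 + 0)/EI = 180.6/EI
A unit hogging moment at Y produces rotation L₁/(3EI) + L₂/(3EI) = 4.167/EI.
Slope continuity at Y: θ_0 = M_Y·4.167/EI, so M_Y = 180.6/4.167 = 43.34 kN·m (hogging).

M_Y = 43.34 kN·m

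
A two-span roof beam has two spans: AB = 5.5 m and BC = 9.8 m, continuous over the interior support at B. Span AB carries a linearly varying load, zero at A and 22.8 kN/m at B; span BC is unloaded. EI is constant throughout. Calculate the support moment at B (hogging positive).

M_B = 16.53 kN·m

Release continuity at B by inserting a hinge; the redundant is the internal moment M_B. The primary structure is two simply-supported spans AB and BC.
Discontinuity in slope at B on the released structure — sum the simple-span end rotations:
  span AB: triangular load, peak 22.8: w₀L³/(45EI) = 84.3/EI
  relative rotation θ_0 = (84.3 + 0)/EI = 84.3/EI
A unit hogging moment at B produces rotation L₁/(3EI) + L₂/(3EI) = 5.1/EI.
Compatibility: M_B·(L₁+L₂)/(3EI) = θ_0, giving M_B = 16.53 kN·m (hogging).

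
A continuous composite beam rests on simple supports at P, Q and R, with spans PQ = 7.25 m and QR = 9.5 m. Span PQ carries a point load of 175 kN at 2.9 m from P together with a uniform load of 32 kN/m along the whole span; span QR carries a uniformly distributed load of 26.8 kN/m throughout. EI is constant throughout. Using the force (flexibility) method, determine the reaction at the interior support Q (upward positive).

R_Q = 399.6 kN

Insert a hinge at Q; M_Q is the redundant, and each span becomes simply supported.
End slopes at the hinge Q, treating each span as simply supported:
  span PQ: point load 175 at a = 2.9: Pab(L + a)/(6LEI) = 515.1/EI
  span PQ: UDL 32: wL³/(24EI) = 508.1/EI
  span QR: UDL 26.8: wL³/(24EI) = 957.4/EI
  relative rotation θ_0 = (1023 + 957.4)/EI = 1981/EI
A unit hogging moment at Q produces rotation L₁/(3EI) + L₂/(3EI) = 5.583/EI.
Compatibility: M_Q·(L₁+L₂)/(3EI) = θ_0, giving M_Q = 354.7 kN·m (hogging).
Span PQ, ΣM about P with M_Q applied at Q: R_Q^{PQ}·7.25 = 1348 + 354.7, so R_Q^{PQ} = 234.9 kN and R_P = 407 − 234.9 = 172.1 kN.
Span QR, ΣM about R: R_Q^{QR}·9.5 = 1209 + 354.7, so R_Q^{QR} = 164.6 kN and R_R = 254.6 − 164.6 = 89.96 kN.
R_Q = 234.9 + 164.6 = 399.6 kN.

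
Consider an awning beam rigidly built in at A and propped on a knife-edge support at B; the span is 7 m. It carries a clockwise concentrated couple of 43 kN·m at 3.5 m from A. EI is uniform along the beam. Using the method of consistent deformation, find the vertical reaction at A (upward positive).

R_A = -6.911 kN

Choose R_B as the redundant. The primary structure is the cantilever fixed at A.
Free-end deflection of the primary structure under the applied loading (downward +):
  clockwise couple 43 at a = 3.5: M₀a(2L − a)/(2EI) = 790.1/EI
Flexibility coefficient — unit upward force at B: δ_{BB} = L³/(3EI) = 114.3/EI.
The prop prevents deflection at B: R_B = δ_0/δ_{BB} = 790.1/114.3 = 6.911 kN.
Vertical equilibrium: R_A = ΣP − R_B = 0 − 6.911 = -6.911 kN.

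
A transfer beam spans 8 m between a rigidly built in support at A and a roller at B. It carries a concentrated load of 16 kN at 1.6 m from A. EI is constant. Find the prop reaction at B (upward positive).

R_B = 0.896 kN

Release the roller at B. Primary structure: cantilever fixed at A.
Deflection at B on the released cantilever, summing each load's contribution:
  point load 16 at a = 1.6: Pa²(3L − a)/(6EI) = 152.9/EI
Flexibility coefficient — unit upward force at B: δ_{BB} = L³/(3EI) = 170.7/EI.
The prop prevents deflection at B: R_B = δ_0/δ_{BB} = 152.9/170.7 = 0.896 kN.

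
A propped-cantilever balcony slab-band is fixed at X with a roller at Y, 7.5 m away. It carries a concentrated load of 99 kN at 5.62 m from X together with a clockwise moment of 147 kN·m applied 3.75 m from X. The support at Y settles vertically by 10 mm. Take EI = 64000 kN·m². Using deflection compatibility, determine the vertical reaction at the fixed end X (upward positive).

R_X = 18.95 kN

Choose R_Y as the redundant. The primary structure is the cantilever fixed at X.
Deflection at Y on the released cantilever, summing each load's contribution:
  point load 99 at a = 5.62: Pa²(3L − a)/(6EI) = 8797/EI
  clockwise couple 147 at a = 3.75: M₀a(2L − a)/(2EI) = 3101/EI
  δ_0 = 11898/EI
Tip deflection under a unit load at Y: L³/(3EI) = 140.6/EI.
With EI = 64000 kN·m²: δ_0 = 0.1859 m and δ_{YY} = 0.002197 m/kN.
Compatibility — the beam at Y must follow the support down by 0.01 m: δ_0 − R_Y·δ_{YY} = 0.01, so R_Y = (0.1859 − 0.01)/0.002197 = 80.05 kN.
Vertical equilibrium: R_X = ΣP − R_Y = 99 − 80.05 = 18.95 kN.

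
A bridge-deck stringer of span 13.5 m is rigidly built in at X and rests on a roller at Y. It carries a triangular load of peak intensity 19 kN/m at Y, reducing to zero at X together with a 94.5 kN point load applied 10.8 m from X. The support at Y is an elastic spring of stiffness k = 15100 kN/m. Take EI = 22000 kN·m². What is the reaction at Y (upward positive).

Choose R_Y as the redundant. The primary structure is the cantilever fixed at X.
Free-end deflection of the primary structure under the applied loading (downward +):
  triangular load, peak 19 at the free end: 11w₀L⁴/(120EI) = 57850/EI
  point load 94.5 at a = 10.8: Pa²(3L − a)/(6EI) = 54561/EI
  δ_0 = 112411/EI
Tip deflection under a unit load at Y: L³/(3EI) = 820.1/EI.
With EI = 22000 kN·m²: δ_0 = 5.1096 m and δ_{YY} = 0.037278 m/kN.
Compatibility — the spring shortens by R_Y/k under the reaction it provides: δ_0 − R_Y·δ_{YY} = R_Y/k. With 1/k = 0.000066 m/kN, R_Y = δ_0 / (δ_{YY} + 1/k) = 5.1096 / (0.037278 + 0.000066) = 136.8 kN.

R_Y = 136.8 kN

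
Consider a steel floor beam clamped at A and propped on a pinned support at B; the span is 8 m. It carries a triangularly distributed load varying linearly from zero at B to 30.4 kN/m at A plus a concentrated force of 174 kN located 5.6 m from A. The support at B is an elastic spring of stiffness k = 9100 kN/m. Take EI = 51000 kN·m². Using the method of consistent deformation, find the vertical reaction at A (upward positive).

Remove the prop at B; the released (primary) structure is a cantilever built in at A.
Primary-structure tip deflection at B by superposition:
  triangular load, peak 30.4 at the fixed end: w₀L⁴/(30EI) = 4151/EI
  point load 174 at a = 5.6: Pa²(3L − a)/(6EI) = 16734/EI
  δ_0 = 20884/EI
Flexibility coefficient — unit upward force at B: δ_{BB} = L³/(3EI) = 170.7/EI.
With EI = 51000 kN·m²: δ_0 = 0.4095 m and δ_{BB} = 0.003346 m/kN.
Compatibility — the spring shortens by R_B/k under the reaction it provides: δ_0 − R_B·δ_{BB} = R_B/k. With 1/k = 0.00011 m/kN, R_B = δ_0 / (δ_{BB} + 1/k) = 0.4095 / (0.003346 + 0.00011) = 118.5 kN.
Vertical equilibrium: R_A = ΣP − R_B = 295.6 − 118.5 = 177.1 kN.

R_A = 177.1 kN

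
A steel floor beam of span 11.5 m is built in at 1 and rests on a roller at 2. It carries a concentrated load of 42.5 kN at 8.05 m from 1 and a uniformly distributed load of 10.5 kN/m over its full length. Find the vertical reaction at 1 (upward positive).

Choose R_2 as the redundant. The primary structure is the cantilever fixed at 1.
Free-end deflection of the primary structure under the applied loading (downward +):
  point load 42.5 at a = 8.05: Pa²(3L − a)/(6EI) = 12141/EI
  UDL 10.5: wL⁴/(8EI) = 22956/EI
  δ_0 = 35097/EI
Tip deflection under a unit load at 2: L³/(3EI) = 507/EI.
Compatibility at 2: δ_0 − R_2·δ_{22} = 0, so R_2 = 35097/507 = 69.23 kN.
Vertical equilibrium: R_1 = ΣP − R_2 = 163.2 − 69.23 = 94.02 kN.

R_1 = 94.02 kN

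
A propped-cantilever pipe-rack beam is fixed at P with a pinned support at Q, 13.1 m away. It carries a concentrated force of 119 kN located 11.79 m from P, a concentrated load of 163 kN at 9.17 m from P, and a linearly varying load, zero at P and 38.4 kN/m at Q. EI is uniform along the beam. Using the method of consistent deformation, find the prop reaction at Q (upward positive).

R_Q = 331.4 kN

Choose R_Q as the redundant. The primary structure is the cantilever fixed at P.
Primary-structure tip deflection at Q by superposition:
  point load 119 at a = 11.79: Pa²(3L − a)/(6EI) = 75843/EI
  point load 163 at a = 9.17: Pa²(3L − a)/(6EI) = 68829/EI
  triangular load, peak 38.4 at the free end: 11w₀L⁴/(120EI) = 103664/EI
  δ_0 = 248336/EI
Tip deflection under a unit load at Q: L³/(3EI) = 749.4/EI.
Compatibility at Q: δ_0 − R_Q·δ_{QQ} = 0, so R_Q = 248336/749.4 = 331.4 kN.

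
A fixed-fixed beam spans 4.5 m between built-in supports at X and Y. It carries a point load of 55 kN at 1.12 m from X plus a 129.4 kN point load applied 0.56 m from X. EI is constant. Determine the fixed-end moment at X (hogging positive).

M_X = 90.3 kN·m

Release both end moments; the primary structure is a simply-supported span XY with redundants M_X and M_Y.
Simple-span end rotations at X and Y under the given loads:
  at X: point load 55 at a = 1.12: Pab(L + b)/(6LEI) = 60.77/EI
  at Y: point load 55 at a = 1.12: Pab(L + a)/(6LEI) = 43.34/EI
  at X: point load 129.4 at a = 0.56: Pab(L + b)/(6LEI) = 89.25/EI
  at Y: point load 129.4 at a = 0.56: Pab(L + a)/(6LEI) = 53.51/EI
  θ_X0 = 150/EI,  θ_Y0 = 96.84/EI
Flexibility coefficients: a unit moment at one end gives L/(3EI) there and L/(6EI) at the far end, so f₁₁ = f₂₂ = 1.5/EI and f₁₂ = f₂₁ = 0.75/EI.
Compatibility — zero rotation at each built-in end:
  1.5 M_X + 0.75 M_Y = 150
  0.75 M_X + 1.5 M_Y = 96.84
Solving the pair gives M_X = 90.3 kN·m and M_Y = 19.41 kN·m (hogging).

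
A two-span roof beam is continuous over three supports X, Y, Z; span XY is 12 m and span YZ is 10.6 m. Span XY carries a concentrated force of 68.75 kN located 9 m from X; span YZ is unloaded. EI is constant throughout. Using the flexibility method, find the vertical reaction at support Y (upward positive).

Take M_Y as the redundant. Released structure: two simple spans XY and YZ with a hinge at Y.
Discontinuity in slope at Y on the released structure — sum the simple-span end rotations:
  span XY: point load 68.75 at a = 9: Pab(L + a)/(6LEI) = 541.4/EI
  relative rotation θ_0 = (541.4 + 0)/EI = 541.4/EI
A unit hogging moment at Y produces rotation L₁/(3EI) + L₂/(3EI) = 7.533/EI.
Compatibility: M_Y·(L₁+L₂)/(3EI) = θ_0, giving M_Y = 71.87 kN·m (hogging).
Span XY, ΣM about X with M_Y applied at Y: R_Y^{XY}·12 = 618.8 + 71.87, so R_Y^{XY} = 57.55 kN and R_X = 68.75 − 57.55 = 11.2 kN.
Span YZ, ΣM about Z: R_Y^{YZ}·10.6 = 0 + 71.87, so R_Y^{YZ} = 6.78 kN and R_Z = 0 − 6.78 = -6.78 kN.
R_Y = 57.55 + 6.78 = 64.33 kN.

R_Y = 64.33 kN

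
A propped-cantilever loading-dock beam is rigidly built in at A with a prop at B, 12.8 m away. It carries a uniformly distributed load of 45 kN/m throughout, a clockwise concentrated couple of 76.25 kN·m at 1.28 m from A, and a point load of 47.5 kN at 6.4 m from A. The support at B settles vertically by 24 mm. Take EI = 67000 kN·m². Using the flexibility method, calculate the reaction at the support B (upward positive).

R_B = 230.2 kN

Choose R_B as the redundant. The primary structure is the cantilever fixed at A.
Free-end deflection of the primary structure under the applied loading (downward +):
  UDL 45: wL⁴/(8EI) = 150995/EI
  clockwise couple 76.25 at a = 1.28: M₀a(2L − a)/(2EI) = 1187/EI
  point load 47.5 at a = 6.4: Pa²(3L − a)/(6EI) = 10377/EI
  δ_0 = 162558/EI
Tip deflection under a unit load at B: L³/(3EI) = 699.1/EI.
With EI = 67000 kN·m²: δ_0 = 2.4262 m and δ_{BB} = 0.010434 m/kN.
Compatibility — the beam at B must follow the support down by 0.024 m: δ_0 − R_B·δ_{BB} = 0.024, so R_B = (2.4262 − 0.024)/0.010434 = 230.2 kN.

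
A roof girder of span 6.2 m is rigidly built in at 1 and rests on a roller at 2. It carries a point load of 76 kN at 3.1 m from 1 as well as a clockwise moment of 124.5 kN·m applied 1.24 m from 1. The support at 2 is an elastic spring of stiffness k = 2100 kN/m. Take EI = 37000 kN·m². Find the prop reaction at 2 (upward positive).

R_2 = 28.31 kN

Choose R_2 as the redundant. The primary structure is the cantilever fixed at 1.
Free-end deflection of the primary structure under the applied loading (downward +):
  point load 76 at a = 3.1: Pa²(3L − a)/(6EI) = 1887/EI
  clockwise couple 124.5 at a = 1.24: M₀a(2L − a)/(2EI) = 861.4/EI
  δ_0 = 2748/EI
Tip deflection under a unit load at 2: L³/(3EI) = 79.44/EI.
With EI = 37000 kN·m²: δ_0 = 0.074276 m and δ_{22} = 0.002147 m/kN.
Compatibility — the spring shortens by R_2/k under the reaction it provides: δ_0 − R_2·δ_{22} = R_2/k. With 1/k = 0.000476 m/kN, R_2 = δ_0 / (δ_{22} + 1/k) = 0.074276 / (0.002147 + 0.000476) = 28.31 kN.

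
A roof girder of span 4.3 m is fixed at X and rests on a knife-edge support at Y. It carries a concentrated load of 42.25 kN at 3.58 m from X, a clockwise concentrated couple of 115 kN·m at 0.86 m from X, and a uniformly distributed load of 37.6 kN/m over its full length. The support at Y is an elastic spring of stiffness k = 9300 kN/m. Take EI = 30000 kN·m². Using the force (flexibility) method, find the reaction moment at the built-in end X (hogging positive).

Choose R_Y as the redundant. The primary structure is the cantilever fixed at X.
Downward deflection at the released point Y due to the loads:
  point load 42.25 at a = 3.58: Pa²(3L − a)/(6EI) = 841.1/EI
  clockwise couple 115 at a = 0.86: M₀a(2L − a)/(2EI) = 382.7/EI
  UDL 37.6: wL⁴/(8EI) = 1607/EI
  δ_0 = 2831/EI
Flexibility coefficient — unit upward force at Y: δ_{YY} = L³/(3EI) = 26.5/EI.
With EI = 30000 kN·m²: δ_0 = 0.094357 m and δ_{YY} = 0.000883 m/kN.
Compatibility — the spring shortens by R_Y/k under the reaction it provides: δ_0 − R_Y·δ_{YY} = R_Y/k. With 1/k = 0.000108 m/kN, R_Y = δ_0 / (δ_{YY} + 1/k) = 0.094357 / (0.000883 + 0.000108) = 95.22 kN.
Moment equilibrium about X: M_X = Σ(load moments about X) − R_Y·L = 613.9 − 95.22×4.3 = 204.4 kN·m.

M_X = 204.4 kN·m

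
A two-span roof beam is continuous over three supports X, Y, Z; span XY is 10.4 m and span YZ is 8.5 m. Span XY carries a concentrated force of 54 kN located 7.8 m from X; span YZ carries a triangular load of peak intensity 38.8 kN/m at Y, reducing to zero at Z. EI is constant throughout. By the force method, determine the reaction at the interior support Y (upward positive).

Release continuity at Y by inserting a hinge; the redundant is the internal moment M_Y. The primary structure is two simply-supported spans XY and YZ.
End slopes at the hinge Y, treating each span as simply supported:
  span XY: point load 54 at a = 7.8: Pab(L + a)/(6LEI) = 319.4/EI
  span YZ: triangular load, peak 38.8: w₀L³/(45EI) = 529.5/EI
  relative rotation θ_0 = (319.4 + 529.5)/EI = 848.9/EI
A unit hogging moment at Y produces rotation L₁/(3EI) + L₂/(3EI) = 6.3/EI.
Slope continuity at Y: θ_0 = M_Y·6.3/EI, so M_Y = 848.9/6.3 = 134.7 kN·m (hogging).
Span XY, ΣM about X with M_Y applied at Y: R_Y^{XY}·10.4 = 421.2 + 134.7, so R_Y^{XY} = 53.46 kN and R_X = 54 − 53.46 = 0.5433 kN.
Span YZ, ΣM about Z: R_Y^{YZ}·8.5 = 934.4 + 134.7, so R_Y^{YZ} = 125.8 kN and R_Z = 164.9 − 125.8 = 39.11 kN.
R_Y = 53.46 + 125.8 = 179.2 kN.

R_Y = 179.2 kN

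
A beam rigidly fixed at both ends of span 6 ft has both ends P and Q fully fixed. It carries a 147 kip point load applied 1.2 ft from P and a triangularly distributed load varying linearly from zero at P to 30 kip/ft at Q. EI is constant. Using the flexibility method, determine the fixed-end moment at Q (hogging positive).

M_Q = 82.22 kip·ft

Release both end moments; the primary structure is a simply-supported span PQ with redundants M_P and M_Q.
End rotations of the released simple span under the applied load (×1/EI):
  at P: point load 147 at a = 1.2: Pab(L + b)/(6LEI) = 254/EI
  at Q: point load 147 at a = 1.2: Pab(L + a)/(6LEI) = 169.3/EI
  at P: triangular load, peak 30: 7w₀L³/(360EI) = 126/EI
  at Q: triangular load, peak 30: w₀L³/(45EI) = 144/EI
  θ_P0 = 380/EI,  θ_Q0 = 313.3/EI
Flexibility coefficients: a unit moment at one end gives L/(3EI) there and L/(6EI) at the far end, so f₁₁ = f₂₂ = 2/EI and f₁₂ = f₂₁ = 1/EI.
Compatibility — zero rotation at each built-in end:
  2 M_P + 1 M_Q = 380
  1 M_P + 2 M_Q = 313.3
Solving the pair gives M_P = 148.9 kip·ft and M_Q = 82.22 kip·ft (hogging).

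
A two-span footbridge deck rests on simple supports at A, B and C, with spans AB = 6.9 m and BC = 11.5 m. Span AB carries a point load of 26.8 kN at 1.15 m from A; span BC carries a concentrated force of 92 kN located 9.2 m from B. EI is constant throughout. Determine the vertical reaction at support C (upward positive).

R_C = 67.59 kN

Release continuity at B by inserting a hinge; the redundant is the internal moment M_B. The primary structure is two simply-supported spans AB and BC.
Rotations at B on the released spans (each span's end-slope, ×1/EI):
  span AB: point load 26.8 at a = 1.15: Pab(L + a)/(6LEI) = 34.46/EI
  span BC: point load 92 at a = 9.2: Pab(L + b)/(6LEI) = 389.3/EI
  relative rotation θ_0 = (34.46 + 389.3)/EI = 423.8/EI
A unit hogging moment at B produces rotation L₁/(3EI) + L₂/(3EI) = 6.133/EI.
Slope continuity at B: θ_0 = M_B·6.133/EI, so M_B = 423.8/6.133 = 69.1 kN·m (hogging).
Span BC, ΣM about C: R_B^{BC}·11.5 = 211.6 + 69.1, so R_B^{BC} = 24.41 kN and R_C = 92 − 24.41 = 67.59 kN.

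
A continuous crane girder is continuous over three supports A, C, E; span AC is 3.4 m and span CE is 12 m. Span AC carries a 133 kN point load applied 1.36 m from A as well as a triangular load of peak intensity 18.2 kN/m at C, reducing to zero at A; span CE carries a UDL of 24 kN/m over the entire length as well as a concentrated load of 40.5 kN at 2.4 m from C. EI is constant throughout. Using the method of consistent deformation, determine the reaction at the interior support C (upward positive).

Take M_C as the redundant. Released structure: two simple spans AC and CE with a hinge at C.
End slopes at the hinge C, treating each span as simply supported:
  span AC: point load 133 at a = 1.36: Pab(L + a)/(6LEI) = 86.1/EI
  span AC: triangular load, peak 18.2: w₀L³/(45EI) = 15.9/EI
  span CE: UDL 24: wL³/(24EI) = 1728/EI
  span CE: point load 40.5 at a = 2.4: Pab(L + b)/(6LEI) = 279.9/EI
  relative rotation θ_0 = (102 + 2008)/EI = 2110/EI
A unit hogging moment at C produces rotation L₁/(3EI) + L₂/(3EI) = 5.133/EI.
Slope continuity at C: θ_0 = M_C·5.133/EI, so M_C = 2110/5.133 = 411 kN·m (hogging).
Span AC, ΣM about A with M_C applied at C: R_C^{AC}·3.4 = 251 + 411, so R_C^{AC} = 194.7 kN and R_A = 163.9 − 194.7 = -30.78 kN.
Span CE, ΣM about E: R_C^{CE}·12 = 2117 + 411, so R_C^{CE} = 210.7 kN and R_E = 328.5 − 210.7 = 117.8 kN.
R_C = 194.7 + 210.7 = 405.4 kN.

R_C = 405.4 kN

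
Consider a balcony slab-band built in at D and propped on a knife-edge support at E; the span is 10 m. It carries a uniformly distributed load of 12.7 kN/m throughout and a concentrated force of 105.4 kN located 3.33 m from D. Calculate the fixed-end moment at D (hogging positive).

M_D = 353.9 kN·m

Release the roller at E. Primary structure: cantilever fixed at D.
Primary-structure tip deflection at E by superposition:
  UDL 12.7: wL⁴/(8EI) = 15875/EI
  point load 105.4 at a = 3.33: Pa²(3L − a)/(6EI) = 5195/EI
  δ_0 = 21070/EI
Flexibility coefficient — unit upward force at E: δ_{EE} = L³/(3EI) = 333.3/EI.
The prop prevents deflection at E: R_E = δ_0/δ_{EE} = 21070/333.3 = 63.21 kN.
Moment equilibrium about D: M_D = Σ(load moments about D) − R_E·L = 986 − 63.21×10 = 353.9 kN·m.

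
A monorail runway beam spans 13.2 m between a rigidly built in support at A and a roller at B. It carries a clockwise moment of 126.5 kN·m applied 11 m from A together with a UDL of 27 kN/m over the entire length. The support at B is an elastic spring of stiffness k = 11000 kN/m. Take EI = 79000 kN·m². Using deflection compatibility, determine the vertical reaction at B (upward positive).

Choose R_B as the redundant. The primary structure is the cantilever fixed at A.
Deflection at B on the released cantilever, summing each load's contribution:
  clockwise couple 126.5 at a = 11: M₀a(2L − a)/(2EI) = 10715/EI
  UDL 27: wL⁴/(8EI) = 102464/EI
  δ_0 = 113178/EI
Flexibility coefficient — unit upward force at B: δ_{BB} = L³/(3EI) = 766.7/EI.
With EI = 79000 kN·m²: δ_0 = 1.4326 m and δ_{BB} = 0.009705 m/kN.
Compatibility — the spring shortens by R_B/k under the reaction it provides: δ_0 − R_B·δ_{BB} = R_B/k. With 1/k = 0.000091 m/kN, R_B = δ_0 / (δ_{BB} + 1/k) = 1.4326 / (0.009705 + 0.000091) = 146.3 kN.

R_B = 146.3 kN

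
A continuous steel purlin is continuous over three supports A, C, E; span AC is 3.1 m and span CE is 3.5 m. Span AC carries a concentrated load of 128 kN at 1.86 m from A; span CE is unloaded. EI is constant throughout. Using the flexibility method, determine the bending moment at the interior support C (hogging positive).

Take M_C as the redundant. Released structure: two simple spans AC and CE with a hinge at C.
Discontinuity in slope at C on the released structure — sum the simple-span end rotations:
  span AC: point load 128 at a = 1.86: Pab(L + a)/(6LEI) = 78.73/EI
  relative rotation θ_0 = (78.73 + 0)/EI = 78.73/EI
A unit hogging moment at C produces rotation L₁/(3EI) + L₂/(3EI) = 2.2/EI.
Compatibility: M_C·(L₁+L₂)/(3EI) = θ_0, giving M_C = 35.78 kN·m (hogging).

M_C = 35.78 kN·m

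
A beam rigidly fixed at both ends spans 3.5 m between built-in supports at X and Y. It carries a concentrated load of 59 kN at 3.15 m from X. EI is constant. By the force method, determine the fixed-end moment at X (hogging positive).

Release both end moments; the primary structure is a simply-supported span XY with redundants M_X and M_Y.
Simple-span end rotations at X and Y under the given loads:
  at X: point load 59 at a = 3.15: Pab(L + b)/(6LEI) = 11.93/EI
  at Y: point load 59 at a = 3.15: Pab(L + a)/(6LEI) = 20.6/EI
  θ_X0 = 11.93/EI,  θ_Y0 = 20.6/EI
Flexibility coefficients: a unit moment at one end gives L/(3EI) there and L/(6EI) at the far end, so f₁₁ = f₂₂ = 1.167/EI and f₁₂ = f₂₁ = 0.5833/EI.
Compatibility — zero rotation at each built-in end:
  1.167 M_X + 0.5833 M_Y = 11.93
  0.5833 M_X + 1.167 M_Y = 20.6
Solving the pair gives M_X = 1.859 kN·m and M_Y = 16.73 kN·m (hogging).

M_X = 1.859 kN·m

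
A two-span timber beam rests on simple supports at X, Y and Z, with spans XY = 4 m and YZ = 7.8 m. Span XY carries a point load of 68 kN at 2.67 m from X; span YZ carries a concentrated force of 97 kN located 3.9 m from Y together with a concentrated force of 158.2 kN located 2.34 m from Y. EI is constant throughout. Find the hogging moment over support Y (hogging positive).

M_Y = 256.4 kN·m

Take M_Y as the redundant. Released structure: two simple spans XY and YZ with a hinge at Y.
End slopes at the hinge Y, treating each span as simply supported:
  span XY: point load 68 at a = 2.67: Pab(L + a)/(6LEI) = 67.11/EI
  span YZ: point load 97 at a = 3.9: Pab(L + b)/(6LEI) = 368.8/EI
  span YZ: point load 158.2 at a = 2.34: Pab(L + b)/(6LEI) = 572.7/EI
  relative rotation θ_0 = (67.11 + 941.5)/EI = 1009/EI
A unit hogging moment at Y produces rotation L₁/(3EI) + L₂/(3EI) = 3.933/EI.
Slope continuity at Y: θ_0 = M_Y·3.933/EI, so M_Y = 1009/3.933 = 256.4 kN·m (hogging).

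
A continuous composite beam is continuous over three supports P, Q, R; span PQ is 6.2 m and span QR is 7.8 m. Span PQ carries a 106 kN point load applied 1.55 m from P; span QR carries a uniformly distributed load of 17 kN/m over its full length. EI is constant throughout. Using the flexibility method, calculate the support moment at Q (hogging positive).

Insert a hinge at Q; M_Q is the redundant, and each span becomes simply supported.
Discontinuity in slope at Q on the released structure — sum the simple-span end rotations:
  span PQ: point load 106 at a = 1.55: Pab(L + a)/(6LEI) = 159.2/EI
  span QR: UDL 17: wL³/(24EI) = 336.1/EI
  relative rotation θ_0 = (159.2 + 336.1)/EI = 495.3/EI
A unit hogging moment at Q produces rotation L₁/(3EI) + L₂/(3EI) = 4.667/EI.
Compatibility: M_Q·(L₁+L₂)/(3EI) = θ_0, giving M_Q = 106.1 kN·m (hogging).

M_Q = 106.1 kN·m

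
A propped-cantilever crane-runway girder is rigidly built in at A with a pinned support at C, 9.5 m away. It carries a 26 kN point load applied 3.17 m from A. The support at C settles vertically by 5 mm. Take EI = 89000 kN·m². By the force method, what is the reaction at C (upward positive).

R_C = 2.302 kN

Remove the prop at C; the released (primary) structure is a cantilever built in at A.
Deflection at C on the released cantilever, summing each load's contribution:
  point load 26 at a = 3.17: Pa²(3L − a)/(6EI) = 1103/EI
Flexibility coefficient — unit upward force at C: δ_{CC} = L³/(3EI) = 285.8/EI.
With EI = 89000 kN·m²: δ_0 = 0.012393 m and δ_{CC} = 0.003211 m/kN.
Compatibility — the beam at C must follow the support down by 0.005 m: δ_0 − R_C·δ_{CC} = 0.005, so R_C = (0.012393 − 0.005)/0.003211 = 2.302 kN.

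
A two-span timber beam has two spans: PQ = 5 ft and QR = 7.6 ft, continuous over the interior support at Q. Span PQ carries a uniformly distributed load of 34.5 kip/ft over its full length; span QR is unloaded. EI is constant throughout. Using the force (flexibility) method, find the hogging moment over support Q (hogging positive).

M_Q = 42.78 kip·ft

Insert a hinge at Q; M_Q is the redundant, and each span becomes simply supported.
Rotations at Q on the released spans (each span's end-slope, ×1/EI):
  span PQ: UDL 34.5: wL³/(24EI) = 179.7/EI
  relative rotation θ_0 = (179.7 + 0)/EI = 179.7/EI
A unit hogging moment at Q produces rotation L₁/(3EI) + L₂/(3EI) = 4.2/EI.
Slope continuity at Q: θ_0 = M_Q·4.2/EI, so M_Q = 179.7/4.2 = 42.78 kip·ft (hogging).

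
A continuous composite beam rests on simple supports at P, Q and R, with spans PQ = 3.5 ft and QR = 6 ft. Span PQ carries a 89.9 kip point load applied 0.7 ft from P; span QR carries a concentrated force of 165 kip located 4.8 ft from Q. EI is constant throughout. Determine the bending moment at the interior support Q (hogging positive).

Take M_Q as the redundant. Released structure: two simple spans PQ and QR with a hinge at Q.
Rotations at Q on the released spans (each span's end-slope, ×1/EI):
  span PQ: point load 89.9 at a = 0.7: Pab(L + a)/(6LEI) = 35.24/EI
  span QR: point load 165 at a = 4.8: Pab(L + b)/(6LEI) = 190.1/EI
  relative rotation θ_0 = (35.24 + 190.1)/EI = 225.3/EI
A unit hogging moment at Q produces rotation L₁/(3EI) + L₂/(3EI) = 3.167/EI.
Slope continuity at Q: θ_0 = M_Q·3.167/EI, so M_Q = 225.3/3.167 = 71.15 kip·ft (hogging).

M_Q = 71.15 kip·ft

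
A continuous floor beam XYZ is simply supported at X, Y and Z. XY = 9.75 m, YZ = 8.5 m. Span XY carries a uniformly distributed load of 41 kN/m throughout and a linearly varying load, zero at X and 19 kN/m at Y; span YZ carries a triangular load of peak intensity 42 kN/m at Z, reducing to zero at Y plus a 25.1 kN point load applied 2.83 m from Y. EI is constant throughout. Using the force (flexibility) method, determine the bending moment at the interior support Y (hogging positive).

M_Y = 425.5 kN·m

Release continuity at Y by inserting a hinge; the redundant is the internal moment M_Y. The primary structure is two simply-supported spans XY and YZ.
End slopes at the hinge Y, treating each span as simply supported:
  span XY: UDL 41: wL³/(24EI) = 1583/EI
  span XY: triangular load, peak 19: w₀L³/(45EI) = 391.3/EI
  span YZ: triangular load, peak 42: 7w₀L³/(360EI) = 501.5/EI
  span YZ: point load 25.1 at a = 2.83: Pab(L + b)/(6LEI) = 111.9/EI
  relative rotation θ_0 = (1975 + 613.4)/EI = 2588/EI
A unit hogging moment at Y produces rotation L₁/(3EI) + L₂/(3EI) = 6.083/EI.
Slope continuity at Y: θ_0 = M_Y·6.083/EI, so M_Y = 2588/6.083 = 425.5 kN·m (hogging).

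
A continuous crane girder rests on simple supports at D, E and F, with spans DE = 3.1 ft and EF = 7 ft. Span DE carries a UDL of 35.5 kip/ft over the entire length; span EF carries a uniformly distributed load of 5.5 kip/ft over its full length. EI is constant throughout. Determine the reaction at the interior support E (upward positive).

R_E = 91.23 kip

Take M_E as the redundant. Released structure: two simple spans DE and EF with a hinge at E.
End slopes at the hinge E, treating each span as simply supported:
  span DE: UDL 35.5: wL³/(24EI) = 44.07/EI
  span EF: UDL 5.5: wL³/(24EI) = 78.6/EI
  relative rotation θ_0 = (44.07 + 78.6)/EI = 122.7/EI
A unit hogging moment at E produces rotation L₁/(3EI) + L₂/(3EI) = 3.367/EI.
Compatibility: M_E·(L₁+L₂)/(3EI) = θ_0, giving M_E = 36.44 kip·ft (hogging).
Span DE, ΣM about D with M_E applied at E: R_E^{DE}·3.1 = 170.6 + 36.44, so R_E^{DE} = 66.78 kip and R_D = 110 − 66.78 = 43.27 kip.
Span EF, ΣM about F: R_E^{EF}·7 = 134.8 + 36.44, so R_E^{EF} = 24.46 kip and R_F = 38.5 − 24.46 = 14.04 kip.
R_E = 66.78 + 24.46 = 91.23 kip.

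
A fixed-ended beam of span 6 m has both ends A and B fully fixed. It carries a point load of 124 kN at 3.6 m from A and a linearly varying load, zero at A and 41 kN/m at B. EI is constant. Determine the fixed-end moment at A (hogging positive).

Release both end moments; the primary structure is a simply-supported span AB with redundants M_A and M_B.
On the primary (simply-supported) span, the end slopes from the loading are:
  at A: point load 124 at a = 3.6: Pab(L + b)/(6LEI) = 250/EI
  at B: point load 124 at a = 3.6: Pab(L + a)/(6LEI) = 285.7/EI
  at A: triangular load, peak 41: 7w₀L³/(360EI) = 172.2/EI
  at B: triangular load, peak 41: w₀L³/(45EI) = 196.8/EI
  θ_A0 = 422.2/EI,  θ_B0 = 482.5/EI
Flexibility coefficients: a unit moment at one end gives L/(3EI) there and L/(6EI) at the far end, so f₁₁ = f₂₂ = 2/EI and f₁₂ = f₂₁ = 1/EI.
Compatibility — zero rotation at each built-in end:
  2 M_A + 1 M_B = 422.2
  1 M_A + 2 M_B = 482.5
Solving the pair gives M_A = 120.6 kN·m and M_B = 180.9 kN·m (hogging).

M_A = 120.6 kN·m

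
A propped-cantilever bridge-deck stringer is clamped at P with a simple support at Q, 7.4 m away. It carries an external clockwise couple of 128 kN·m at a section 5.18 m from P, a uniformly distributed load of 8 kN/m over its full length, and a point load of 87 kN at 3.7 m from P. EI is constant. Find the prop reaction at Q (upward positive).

Take the reaction at Q as the redundant and release it; the primary structure is a cantilever fixed at P.
Free-end deflection of the primary structure under the applied loading (downward +):
  clockwise couple 128 at a = 5.18: M₀a(2L − a)/(2EI) = 3189/EI
  UDL 8: wL⁴/(8EI) = 2999/EI
  point load 87 at a = 3.7: Pa²(3L − a)/(6EI) = 3672/EI
  δ_0 = 9860/EI
Tip deflection under a unit load at Q: L³/(3EI) = 135.1/EI.
The prop prevents deflection at Q: R_Q = δ_0/δ_{QQ} = 9860/135.1 = 73 kN.

R_Q = 73 kN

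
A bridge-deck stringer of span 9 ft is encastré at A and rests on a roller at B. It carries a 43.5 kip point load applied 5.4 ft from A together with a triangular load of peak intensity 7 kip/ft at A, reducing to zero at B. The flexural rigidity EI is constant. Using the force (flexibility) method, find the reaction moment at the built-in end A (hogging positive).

M_A = 103.6 kip·ft

Remove the prop at B; the released (primary) structure is a cantilever built in at A.
Downward deflection at the released point B due to the loads:
  point load 43.5 at a = 5.4: Pa²(3L − a)/(6EI) = 4566/EI
  triangular load, peak 7 at the fixed end: w₀L⁴/(30EI) = 1531/EI
  δ_0 = 6097/EI
Tip deflection under a unit load at B: L³/(3EI) = 243/EI.
Compatibility at B: δ_0 − R_B·δ_{BB} = 0, so R_B = 6097/243 = 25.09 kip.
Moment equilibrium about A: M_A = Σ(load moments about A) − R_B·L = 329.4 − 25.09×9 = 103.6 kip·ft.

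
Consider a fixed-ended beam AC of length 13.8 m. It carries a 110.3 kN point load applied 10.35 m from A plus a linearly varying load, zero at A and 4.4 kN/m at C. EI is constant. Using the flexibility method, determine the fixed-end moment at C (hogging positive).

Release both end moments; the primary structure is a simply-supported span AC with redundants M_A and M_C.
On the primary (simply-supported) span, the end slopes from the loading are:
  at A: point load 110.3 at a = 10.35: Pab(L + b)/(6LEI) = 820.5/EI
  at C: point load 110.3 at a = 10.35: Pab(L + a)/(6LEI) = 1149/EI
  at A: triangular load, peak 4.4: 7w₀L³/(360EI) = 224.8/EI
  at C: triangular load, peak 4.4: w₀L³/(45EI) = 257/EI
  θ_A0 = 1045/EI,  θ_C0 = 1406/EI
Flexibility coefficients: a unit moment at one end gives L/(3EI) there and L/(6EI) at the far end, so f₁₁ = f₂₂ = 4.6/EI and f₁₂ = f₂₁ = 2.3/EI.
Compatibility — zero rotation at each built-in end:
  4.6 M_A + 2.3 M_C = 1045
  2.3 M_A + 4.6 M_C = 1406
Solving the pair gives M_A = 99.28 kN·m and M_C = 255.9 kN·m (hogging).

M_C = 255.9 kN·m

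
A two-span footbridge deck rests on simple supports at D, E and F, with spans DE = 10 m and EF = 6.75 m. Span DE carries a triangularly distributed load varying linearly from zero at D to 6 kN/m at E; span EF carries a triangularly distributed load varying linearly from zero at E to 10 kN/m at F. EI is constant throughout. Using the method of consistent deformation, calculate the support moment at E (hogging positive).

Take M_E as the redundant. Released structure: two simple spans DE and EF with a hinge at E.
End slopes at the hinge E, treating each span as simply supported:
  span DE: triangular load, peak 6: w₀L³/(45EI) = 133.3/EI
  span EF: triangular load, peak 10: 7w₀L³/(360EI) = 59.8/EI
  relative rotation θ_0 = (133.3 + 59.8)/EI = 193.1/EI
A unit hogging moment at E produces rotation L₁/(3EI) + L₂/(3EI) = 5.583/EI.
Compatibility: M_E·(L₁+L₂)/(3EI) = θ_0, giving M_E = 34.59 kN·m (hogging).

M_E = 34.59 kN·m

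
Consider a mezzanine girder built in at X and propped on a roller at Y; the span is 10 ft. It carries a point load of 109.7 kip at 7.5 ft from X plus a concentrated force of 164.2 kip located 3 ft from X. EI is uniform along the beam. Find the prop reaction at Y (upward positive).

Remove the prop at Y; the released (primary) structure is a cantilever built in at X.
Deflection at Y on the released cantilever, summing each load's contribution:
  point load 109.7 at a = 7.5: Pa²(3L − a)/(6EI) = 23140/EI
  point load 164.2 at a = 3: Pa²(3L − a)/(6EI) = 6650/EI
  δ_0 = 29790/EI
Tip deflection under a unit load at Y: L³/(3EI) = 333.3/EI.
The prop prevents deflection at Y: R_Y = δ_0/δ_{YY} = 29790/333.3 = 89.37 kip.

R_Y = 89.37 kip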